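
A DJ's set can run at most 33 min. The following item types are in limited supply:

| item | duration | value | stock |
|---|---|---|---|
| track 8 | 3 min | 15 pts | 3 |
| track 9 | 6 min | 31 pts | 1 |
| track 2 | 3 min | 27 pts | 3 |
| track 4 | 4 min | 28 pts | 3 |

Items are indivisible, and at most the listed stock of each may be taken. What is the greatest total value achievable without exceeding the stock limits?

226 pts

Top feasible selections:
- 2×track 8 + 1×track 9 + 3×track 2 + 3×track 4: duration 33, value 226
- 3×track 8 + 1×track 9 + 2×track 2 + 3×track 4: duration 33, value 214
- 3×track 8 + 1×track 9 + 3×track 2 + 2×track 4: duration 32, value 213
Best: 226 pts.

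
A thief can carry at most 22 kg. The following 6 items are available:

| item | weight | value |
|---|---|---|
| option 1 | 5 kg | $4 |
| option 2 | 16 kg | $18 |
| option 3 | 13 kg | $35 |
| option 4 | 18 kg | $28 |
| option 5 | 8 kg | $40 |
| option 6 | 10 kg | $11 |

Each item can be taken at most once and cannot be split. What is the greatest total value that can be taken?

$75

This is a 0/1 knapsack; check combinations near the capacity.
- option 3+option 5: weight 13+8=21, value 35+40=75
- option 5+option 6: weight 8+10=18, value 40+11=51
- option 1+option 5: weight 5+8=13, value 4+40=44
- option 5: weight 8, value 40
- option 1+option 3: weight 5+13=18, value 4+35=39
Best: $75.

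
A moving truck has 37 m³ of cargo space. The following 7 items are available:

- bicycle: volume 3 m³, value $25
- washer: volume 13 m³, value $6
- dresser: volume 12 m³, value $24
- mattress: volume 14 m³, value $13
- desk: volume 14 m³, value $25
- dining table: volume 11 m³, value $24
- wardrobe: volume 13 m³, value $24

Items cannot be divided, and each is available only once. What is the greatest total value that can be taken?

Check high-value combinations within 37 m³:
- bicycle+desk+dining table: volume 3+14+11=28, value 25+25+24=74
- bicycle+dresser+desk: volume 3+12+14=29, value 25+24+25=74
- bicycle+desk+wardrobe: volume 3+14+13=30, value 25+25+24=74
Best: $74.

$74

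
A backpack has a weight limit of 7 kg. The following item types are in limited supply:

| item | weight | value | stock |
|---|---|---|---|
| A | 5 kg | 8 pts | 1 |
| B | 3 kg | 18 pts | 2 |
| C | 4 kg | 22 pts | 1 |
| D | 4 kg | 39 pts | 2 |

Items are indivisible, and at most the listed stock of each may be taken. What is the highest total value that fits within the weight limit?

Best selections within weight 7 and stock limits:
- 1×B + 1×D: weight 7, value 57
- 1×B + 1×C: weight 7, value 40
- 1×D: weight 4, value 39
- 2×B: weight 6, value 36
Best: 57 pts.

57 pts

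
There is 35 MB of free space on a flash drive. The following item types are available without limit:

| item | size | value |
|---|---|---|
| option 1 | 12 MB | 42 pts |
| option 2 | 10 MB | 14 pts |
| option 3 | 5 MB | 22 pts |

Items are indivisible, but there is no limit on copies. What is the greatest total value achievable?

154 pts

Best value-per-unit is option 3 at 22/5, and filling with it alone uses size 7×5=35. No mix of the others beats 7×22 = 154.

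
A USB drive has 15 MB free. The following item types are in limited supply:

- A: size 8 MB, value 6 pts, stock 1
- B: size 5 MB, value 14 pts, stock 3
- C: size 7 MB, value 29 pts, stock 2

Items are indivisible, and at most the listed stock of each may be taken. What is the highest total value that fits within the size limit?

Top feasible selections:
- 2×C: size 14, value 58
- 1×B + 1×C: size 12, value 43
- 3×B: size 15, value 42
Best: 58 pts.

58 pts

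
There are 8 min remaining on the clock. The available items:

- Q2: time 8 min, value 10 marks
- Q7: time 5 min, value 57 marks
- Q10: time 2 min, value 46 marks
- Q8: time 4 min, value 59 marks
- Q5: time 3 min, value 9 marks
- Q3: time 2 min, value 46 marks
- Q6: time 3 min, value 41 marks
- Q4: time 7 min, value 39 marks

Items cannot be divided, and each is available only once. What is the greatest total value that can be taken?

Check high-value combinations within 8 min:
- Q10+Q8+Q3: time 2+4+2=8, value 46+59+46=151
- Q10+Q3+Q6: time 2+2+3=7, value 46+46+41=133
- Q10+Q8: time 2+4=6, value 46+59=105
- Q8+Q3: time 4+2=6, value 59+46=105
- Q7+Q10: time 5+2=7, value 57+46=103
Best: 151 marks.

151 marks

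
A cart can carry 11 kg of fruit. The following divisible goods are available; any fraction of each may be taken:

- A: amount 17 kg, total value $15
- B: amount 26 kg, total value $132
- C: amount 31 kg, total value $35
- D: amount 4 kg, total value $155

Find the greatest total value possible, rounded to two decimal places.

Take in order of value per unit:
- D (155/4 per unit): all 4 → value 155, running total 155.00
- B (132/26 per unit): 7 of 26 → value 7×132/26 = 35.5385, running total 190.54
Total 190.54.

190.54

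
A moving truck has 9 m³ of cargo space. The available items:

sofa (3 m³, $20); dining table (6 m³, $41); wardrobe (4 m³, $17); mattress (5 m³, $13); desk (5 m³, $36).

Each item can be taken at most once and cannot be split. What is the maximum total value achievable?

Check high-value combinations within 9 m³:
- sofa+dining table: volume 3+6=9, value 20+41=61
- sofa+desk: volume 3+5=8, value 20+36=56
- wardrobe+desk: volume 4+5=9, value 17+36=53
- dining table: volume 6, value 41
Best: $61.

$61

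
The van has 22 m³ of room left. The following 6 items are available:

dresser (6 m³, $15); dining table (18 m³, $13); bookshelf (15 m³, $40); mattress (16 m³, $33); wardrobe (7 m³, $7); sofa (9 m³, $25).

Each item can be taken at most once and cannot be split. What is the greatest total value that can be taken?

$55

This is a 0/1 knapsack; check combinations near the capacity.
- dresser+bookshelf: volume 6+15=21, value 15+40=55
- dresser+mattress: volume 6+16=22, value 15+33=48
- bookshelf+wardrobe: volume 15+7=22, value 40+7=47
Best: $55.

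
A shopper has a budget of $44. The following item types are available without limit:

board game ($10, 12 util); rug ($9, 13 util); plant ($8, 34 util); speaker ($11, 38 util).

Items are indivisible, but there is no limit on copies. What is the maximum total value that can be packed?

174 util

Best value-per-unit is plant at 34/8; filling with it alone gives 5×34 = 170.
Optimal mix: 4×plant + 1×speaker → cost 43, value 174.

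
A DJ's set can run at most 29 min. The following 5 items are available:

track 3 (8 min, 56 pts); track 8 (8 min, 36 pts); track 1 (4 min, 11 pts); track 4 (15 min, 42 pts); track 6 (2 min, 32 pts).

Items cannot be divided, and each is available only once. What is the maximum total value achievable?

141 pts

Check high-value combinations within 29 min:
- track 3+track 1+track 4+track 6: duration 8+4+15+2=29, value 56+11+42+32=141
- track 3+track 8+track 1+track 6: duration 8+8+4+2=22, value 56+36+11+32=135
- track 3+track 4+track 6: duration 8+15+2=25, value 56+42+32=130
- track 3+track 8+track 6: duration 8+8+2=18, value 56+36+32=124
Best: 141 pts.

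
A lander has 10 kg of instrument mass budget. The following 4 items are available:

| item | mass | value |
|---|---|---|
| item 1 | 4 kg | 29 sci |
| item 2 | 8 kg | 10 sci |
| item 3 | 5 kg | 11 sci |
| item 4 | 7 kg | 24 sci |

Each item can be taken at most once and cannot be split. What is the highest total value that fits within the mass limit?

40 sci

Check high-value combinations within 10 kg:
- item 1+item 3: mass 4+5=9, value 29+11=40
- item 1: mass 4, value 29
- item 4: mass 7, value 24
- item 3: mass 5, value 11
Best: 40 sci.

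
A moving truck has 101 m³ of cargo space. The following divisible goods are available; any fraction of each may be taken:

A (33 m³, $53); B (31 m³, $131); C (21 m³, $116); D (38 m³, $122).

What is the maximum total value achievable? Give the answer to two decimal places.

386.67

Take in order of value per unit:
- C (116/21 per unit): all 21 → value 116, running total 116.00
- B (131/31 per unit): all 31 → value 131, running total 247.00
- D (122/38 per unit): all 38 → value 122, running total 369.00
- A (53/33 per unit): 11 of 33 → value 11×53/33 = 17.6667, running total 386.67
Total 386.67.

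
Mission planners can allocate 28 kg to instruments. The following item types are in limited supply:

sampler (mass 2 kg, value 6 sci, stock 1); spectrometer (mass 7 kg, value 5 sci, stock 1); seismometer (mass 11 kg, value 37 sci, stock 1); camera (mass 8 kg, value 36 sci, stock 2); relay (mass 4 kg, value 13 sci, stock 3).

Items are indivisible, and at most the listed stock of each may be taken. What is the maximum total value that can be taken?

Top feasible selections:
- 2×camera + 3×relay: mass 28, value 111
- 1×seismometer + 2×camera: mass 27, value 109
- 1×sampler + 2×camera + 2×relay: mass 26, value 104
- 1×seismometer + 1×camera + 2×relay: mass 27, value 99
Best: 111 sci.

111 sci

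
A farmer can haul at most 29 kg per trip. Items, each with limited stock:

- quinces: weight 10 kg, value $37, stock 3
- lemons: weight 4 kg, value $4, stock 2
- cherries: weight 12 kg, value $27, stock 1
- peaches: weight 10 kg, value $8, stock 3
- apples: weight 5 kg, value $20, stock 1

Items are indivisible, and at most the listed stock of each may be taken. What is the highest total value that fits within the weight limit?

$98

Best selections within weight 29 and stock limits:
- 2×quinces + 1×lemons + 1×apples: weight 29, value 98
- 2×quinces + 1×apples: weight 25, value 94
- 1×quinces + 1×cherries + 1×apples: weight 27, value 84
- 2×quinces + 2×lemons: weight 28, value 82
Best: $98.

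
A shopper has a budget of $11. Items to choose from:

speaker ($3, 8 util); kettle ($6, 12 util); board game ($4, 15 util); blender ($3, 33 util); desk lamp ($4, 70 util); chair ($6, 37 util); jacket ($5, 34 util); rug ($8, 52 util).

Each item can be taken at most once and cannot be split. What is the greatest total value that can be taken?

Check high-value combinations within $11:
- board game+blender+desk lamp: cost 4+3+4=11, value 15+33+70=118
- speaker+blender+desk lamp: cost 3+3+4=10, value 8+33+70=111
- desk lamp+chair: cost 4+6=10, value 70+37=107
- desk lamp+jacket: cost 4+5=9, value 70+34=104
- blender+desk lamp: cost 3+4=7, value 33+70=103
Best: 118 util.

118 util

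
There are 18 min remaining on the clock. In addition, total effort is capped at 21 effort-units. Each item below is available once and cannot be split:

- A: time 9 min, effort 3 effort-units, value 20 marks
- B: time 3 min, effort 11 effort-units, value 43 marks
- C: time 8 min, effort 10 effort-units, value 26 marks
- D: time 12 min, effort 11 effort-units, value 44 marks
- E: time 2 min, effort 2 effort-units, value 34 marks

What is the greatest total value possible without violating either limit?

Feasible sets respecting both limits:
- A+B+E: time 14, effort 16, value 97
- D+E: time 14, effort 13, value 78
- B+E: time 5, effort 13, value 77
- B+C: time 11, effort 21, value 69
Best: 97 marks.

97 marks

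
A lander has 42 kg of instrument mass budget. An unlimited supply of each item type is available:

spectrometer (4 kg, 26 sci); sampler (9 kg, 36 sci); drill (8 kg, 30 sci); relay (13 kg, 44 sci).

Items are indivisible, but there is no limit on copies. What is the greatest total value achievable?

260 sci

Best value-per-unit is spectrometer at 26/4, and filling with it alone uses mass 10×4=40. No mix of the others beats 10×26 = 260.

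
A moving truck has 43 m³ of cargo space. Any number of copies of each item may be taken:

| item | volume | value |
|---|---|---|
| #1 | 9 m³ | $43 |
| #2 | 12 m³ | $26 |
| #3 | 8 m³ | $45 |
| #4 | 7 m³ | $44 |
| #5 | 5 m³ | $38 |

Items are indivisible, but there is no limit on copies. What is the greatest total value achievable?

$311

Best value-per-unit is #5 at 38/5; filling with it alone gives 8×38 = 304.
Optimal mix: 1×#3 + 7×#5 → volume 43, value 311.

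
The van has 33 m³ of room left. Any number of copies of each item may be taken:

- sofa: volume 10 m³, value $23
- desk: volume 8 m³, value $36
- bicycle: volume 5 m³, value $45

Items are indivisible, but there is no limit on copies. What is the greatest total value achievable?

Best value-per-unit is bicycle at 45/5, and filling with it alone uses volume 6×5=30. No mix of the others beats 6×45 = 270.

$270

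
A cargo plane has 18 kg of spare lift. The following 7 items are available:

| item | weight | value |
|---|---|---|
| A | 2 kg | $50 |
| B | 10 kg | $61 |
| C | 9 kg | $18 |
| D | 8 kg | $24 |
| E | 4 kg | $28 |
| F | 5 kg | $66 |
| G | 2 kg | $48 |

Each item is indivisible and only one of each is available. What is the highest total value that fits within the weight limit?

$192

Check high-value combinations within 18 kg:
- A+E+F+G: weight 2+4+5+2=13, value 50+28+66+48=192
- A+D+F+G: weight 2+8+5+2=17, value 50+24+66+48=188
- A+B+E+G: weight 2+10+4+2=18, value 50+61+28+48=187
Best: $192.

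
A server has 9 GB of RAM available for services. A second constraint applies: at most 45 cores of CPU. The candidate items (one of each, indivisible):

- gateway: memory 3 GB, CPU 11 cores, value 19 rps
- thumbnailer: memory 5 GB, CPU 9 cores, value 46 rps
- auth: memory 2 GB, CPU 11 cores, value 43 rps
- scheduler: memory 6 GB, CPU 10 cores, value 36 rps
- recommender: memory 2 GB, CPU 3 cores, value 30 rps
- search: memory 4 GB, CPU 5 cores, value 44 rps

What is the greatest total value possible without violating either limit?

Feasible sets respecting both limits:
- thumbnailer+auth+recommender: memory 9, CPU 23, value 119
- auth+recommender+search: memory 8, CPU 19, value 117
- gateway+auth+search: memory 9, CPU 27, value 106
Best: 119 rps.

119 rps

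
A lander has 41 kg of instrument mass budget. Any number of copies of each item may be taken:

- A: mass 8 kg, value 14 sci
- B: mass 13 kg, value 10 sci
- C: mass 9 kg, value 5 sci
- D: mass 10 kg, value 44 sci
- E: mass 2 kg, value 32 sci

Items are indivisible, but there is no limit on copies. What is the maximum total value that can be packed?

Best value-per-unit is E at 32/2, and filling with it alone uses mass 20×2=40. No mix of the others beats 20×32 = 640.

640 sci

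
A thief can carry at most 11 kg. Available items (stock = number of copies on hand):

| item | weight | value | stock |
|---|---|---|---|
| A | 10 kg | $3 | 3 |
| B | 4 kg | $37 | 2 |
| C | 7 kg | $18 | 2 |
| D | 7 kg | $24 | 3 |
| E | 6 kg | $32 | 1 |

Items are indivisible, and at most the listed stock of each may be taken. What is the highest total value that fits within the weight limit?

$74

Top feasible selections:
- 2×B: weight 8, value 74
- 1×B + 1×E: weight 10, value 69
- 1×B + 1×D: weight 11, value 61
- 1×B + 1×C: weight 11, value 55
Best: $74.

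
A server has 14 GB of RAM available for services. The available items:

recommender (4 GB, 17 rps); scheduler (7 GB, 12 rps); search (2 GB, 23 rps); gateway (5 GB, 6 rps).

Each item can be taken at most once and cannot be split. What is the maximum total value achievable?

52 rps

Check high-value combinations within 14 GB:
- recommender+scheduler+search: memory 4+7+2=13, value 17+12+23=52
- recommender+search+gateway: memory 4+2+5=11, value 17+23+6=46
- scheduler+search+gateway: memory 7+2+5=14, value 12+23+6=41
Best: 52 rps.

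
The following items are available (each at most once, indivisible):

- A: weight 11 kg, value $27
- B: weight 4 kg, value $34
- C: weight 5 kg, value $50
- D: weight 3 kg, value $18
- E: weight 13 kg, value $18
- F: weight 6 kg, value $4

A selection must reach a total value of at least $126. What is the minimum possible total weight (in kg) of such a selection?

23

Subsets with value ≥ 126, sorted by total weight:
- A+B+C+D: weight 23, value 129
- A+B+C+D+F: weight 29, value 133
- A+B+C+E: weight 33, value 129
Minimum weight: 23 kg.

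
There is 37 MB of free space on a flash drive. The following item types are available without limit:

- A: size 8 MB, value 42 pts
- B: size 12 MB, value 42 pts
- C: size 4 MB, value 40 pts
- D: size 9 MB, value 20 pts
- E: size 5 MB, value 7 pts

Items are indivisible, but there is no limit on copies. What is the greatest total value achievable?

360 pts

Best value-per-unit is C at 40/4, and filling with it alone uses size 9×4=36. No mix of the others beats 9×40 = 360.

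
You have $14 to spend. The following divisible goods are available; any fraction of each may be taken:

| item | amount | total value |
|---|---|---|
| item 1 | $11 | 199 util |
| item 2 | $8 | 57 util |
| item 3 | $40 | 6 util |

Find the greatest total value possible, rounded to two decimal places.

Take in order of value per unit:
- item 1 (199/11 per unit): all 11 → value 199, running total 199.00
- item 2 (57/8 per unit): 3 of 8 → value 3×57/8 = 21.3750, running total 220.38
Total 220.38.

220.38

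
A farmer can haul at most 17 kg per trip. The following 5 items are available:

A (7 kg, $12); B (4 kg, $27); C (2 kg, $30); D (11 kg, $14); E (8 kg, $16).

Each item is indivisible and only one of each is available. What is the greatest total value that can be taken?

$73

Check high-value combinations within 17 kg:
- B+C+E: weight 4+2+8=14, value 27+30+16=73
- B+C+D: weight 4+2+11=17, value 27+30+14=71
- A+B+C: weight 7+4+2=13, value 12+27+30=69
- A+C+E: weight 7+2+8=17, value 12+30+16=58
Best: $73.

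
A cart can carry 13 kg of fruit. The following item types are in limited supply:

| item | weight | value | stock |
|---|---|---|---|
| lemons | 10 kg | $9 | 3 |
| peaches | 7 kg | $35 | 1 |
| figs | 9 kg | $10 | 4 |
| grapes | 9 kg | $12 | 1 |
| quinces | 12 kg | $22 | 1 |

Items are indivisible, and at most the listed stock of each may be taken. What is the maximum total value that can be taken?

Top feasible selections:
- 1×peaches: weight 7, value 35
- 1×quinces: weight 12, value 22
Best: $35.

$35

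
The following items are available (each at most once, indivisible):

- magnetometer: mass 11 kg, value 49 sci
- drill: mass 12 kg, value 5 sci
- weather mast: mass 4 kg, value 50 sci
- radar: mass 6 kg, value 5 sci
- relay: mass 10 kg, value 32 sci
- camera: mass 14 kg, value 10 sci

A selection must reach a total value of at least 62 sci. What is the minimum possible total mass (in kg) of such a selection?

14

Subsets with value ≥ 62, sorted by total mass:
- weather mast+relay: mass 14, value 82
- magnetometer+weather mast: mass 15, value 99
Minimum mass: 14 kg.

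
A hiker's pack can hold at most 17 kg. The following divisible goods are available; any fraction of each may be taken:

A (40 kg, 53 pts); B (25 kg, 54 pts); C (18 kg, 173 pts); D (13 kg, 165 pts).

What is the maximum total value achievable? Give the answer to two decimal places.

203.44

Take in order of value per unit:
- D (165/13 per unit): all 13 → value 165, running total 165.00
- C (173/18 per unit): 4 of 18 → value 4×173/18 = 38.4444, running total 203.44
Total 203.44.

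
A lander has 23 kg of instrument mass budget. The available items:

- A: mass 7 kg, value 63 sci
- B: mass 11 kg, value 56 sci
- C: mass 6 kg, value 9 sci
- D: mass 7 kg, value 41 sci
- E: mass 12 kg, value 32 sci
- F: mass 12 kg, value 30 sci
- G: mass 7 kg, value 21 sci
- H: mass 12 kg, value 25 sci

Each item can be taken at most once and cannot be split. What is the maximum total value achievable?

Check high-value combinations within 23 kg:
- A+D+G: mass 7+7+7=21, value 63+41+21=125
- A+B: mass 7+11=18, value 63+56=119
- A+C+D: mass 7+6+7=20, value 63+9+41=113
Best: 125 sci.

125 sci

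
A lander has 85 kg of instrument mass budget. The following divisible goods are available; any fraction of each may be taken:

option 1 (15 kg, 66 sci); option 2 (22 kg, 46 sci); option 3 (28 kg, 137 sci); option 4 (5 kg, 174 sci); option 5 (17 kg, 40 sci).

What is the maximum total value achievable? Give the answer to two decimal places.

Take in order of value per unit:
- option 4 (174/5 per unit): all 5 → value 174, running total 174.00
- option 3 (137/28 per unit): all 28 → value 137, running total 311.00
- option 1 (66/15 per unit): all 15 → value 66, running total 377.00
- option 5 (40/17 per unit): all 17 → value 40, running total 417.00
- option 2 (46/22 per unit): 20 of 22 → value 20×46/22 = 41.8182, running total 458.82
Total 458.82.

458.82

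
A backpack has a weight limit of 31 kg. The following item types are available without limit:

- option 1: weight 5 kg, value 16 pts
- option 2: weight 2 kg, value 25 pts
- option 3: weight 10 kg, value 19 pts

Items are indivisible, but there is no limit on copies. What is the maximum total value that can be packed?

375 pts

Best value-per-unit is option 2 at 25/2, and filling with it alone uses weight 15×2=30. No mix of the others beats 15×25 = 375.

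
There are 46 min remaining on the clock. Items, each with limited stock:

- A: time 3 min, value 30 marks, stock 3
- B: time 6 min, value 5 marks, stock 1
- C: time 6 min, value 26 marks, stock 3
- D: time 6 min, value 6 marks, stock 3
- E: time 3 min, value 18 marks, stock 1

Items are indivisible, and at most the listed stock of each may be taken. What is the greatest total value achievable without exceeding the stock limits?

198 marks

Best selections within time 46 and stock limits:
- 3×A + 3×C + 2×D + 1×E: time 42, value 198
- 3×A + 1×B + 3×C + 1×D + 1×E: time 42, value 197
- 3×A + 3×C + 1×D + 1×E: time 36, value 192
Best: 198 marks.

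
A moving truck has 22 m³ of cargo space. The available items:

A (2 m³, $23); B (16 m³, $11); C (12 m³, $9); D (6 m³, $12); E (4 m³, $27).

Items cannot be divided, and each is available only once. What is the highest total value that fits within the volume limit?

Check high-value combinations within 22 m³:
- A+D+E: volume 2+6+4=12, value 23+12+27=62
- A+B+E: volume 2+16+4=22, value 23+11+27=61
- A+C+E: volume 2+12+4=18, value 23+9+27=59
- A+E: volume 2+4=6, value 23+27=50
- C+D+E: volume 12+6+4=22, value 9+12+27=48
Best: $62.

$62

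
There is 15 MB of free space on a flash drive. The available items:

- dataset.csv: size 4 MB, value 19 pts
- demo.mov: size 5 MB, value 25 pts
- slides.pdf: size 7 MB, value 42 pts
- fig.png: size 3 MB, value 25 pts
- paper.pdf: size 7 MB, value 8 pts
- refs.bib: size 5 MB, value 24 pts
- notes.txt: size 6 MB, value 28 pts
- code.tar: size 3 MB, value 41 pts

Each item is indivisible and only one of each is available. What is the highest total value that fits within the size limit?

110 pts

Check high-value combinations within 15 MB:
- dataset.csv+demo.mov+fig.png+code.tar: size 4+5+3+3=15, value 19+25+25+41=110
- dataset.csv+fig.png+refs.bib+code.tar: size 4+3+5+3=15, value 19+25+24+41=109
- slides.pdf+fig.png+code.tar: size 7+3+3=13, value 42+25+41=108
Best: 110 pts.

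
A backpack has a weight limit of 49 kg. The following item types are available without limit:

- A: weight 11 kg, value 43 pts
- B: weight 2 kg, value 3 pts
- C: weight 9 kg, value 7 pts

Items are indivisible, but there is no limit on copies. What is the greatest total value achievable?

Best value-per-unit is A at 43/11; filling with it alone gives 4×43 = 172.
Optimal mix: 4×A + 2×B → weight 48, value 178.

178 pts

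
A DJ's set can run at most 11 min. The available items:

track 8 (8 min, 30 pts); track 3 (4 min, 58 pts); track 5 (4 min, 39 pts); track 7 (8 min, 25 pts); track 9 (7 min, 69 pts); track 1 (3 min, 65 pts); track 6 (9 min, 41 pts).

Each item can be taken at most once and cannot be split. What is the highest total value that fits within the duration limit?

162 pts

Check high-value combinations within 11 min:
- track 3+track 5+track 1: duration 4+4+3=11, value 58+39+65=162
- track 9+track 1: duration 7+3=10, value 69+65=134
- track 3+track 9: duration 4+7=11, value 58+69=127
- track 3+track 1: duration 4+3=7, value 58+65=123
Best: 162 pts.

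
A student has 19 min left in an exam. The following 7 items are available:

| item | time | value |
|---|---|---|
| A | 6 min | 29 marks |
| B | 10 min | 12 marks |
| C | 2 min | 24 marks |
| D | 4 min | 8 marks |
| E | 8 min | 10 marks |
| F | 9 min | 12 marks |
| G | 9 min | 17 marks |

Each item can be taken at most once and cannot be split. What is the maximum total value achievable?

Check high-value combinations within 19 min:
- A+C+G: time 6+2+9=17, value 29+24+17=70
- A+C+F: time 6+2+9=17, value 29+24+12=65
- A+B+C: time 6+10+2=18, value 29+12+24=65
Best: 70 marks.

70 marks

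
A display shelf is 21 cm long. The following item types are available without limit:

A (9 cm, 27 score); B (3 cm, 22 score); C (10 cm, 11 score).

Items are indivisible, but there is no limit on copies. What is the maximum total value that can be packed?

Best value-per-unit is B at 22/3, and filling with it alone uses length 7×3=21. No mix of the others beats 7×22 = 154.

154 score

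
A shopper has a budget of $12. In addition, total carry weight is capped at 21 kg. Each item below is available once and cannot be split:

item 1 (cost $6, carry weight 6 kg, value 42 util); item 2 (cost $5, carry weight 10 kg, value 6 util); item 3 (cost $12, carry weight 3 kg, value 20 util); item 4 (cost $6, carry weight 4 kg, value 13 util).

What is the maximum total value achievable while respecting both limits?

55 util

Feasible sets respecting both limits:
- item 1+item 4: cost 12, carry weight 10, value 55
- item 1+item 2: cost 11, carry weight 16, value 48
- item 1: cost 6, carry weight 6, value 42
- item 3: cost 12, carry weight 3, value 20
Best: 55 util.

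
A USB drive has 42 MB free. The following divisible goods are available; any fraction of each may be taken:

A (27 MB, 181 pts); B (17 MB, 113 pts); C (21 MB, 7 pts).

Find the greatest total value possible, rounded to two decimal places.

280.71

Take in order of value per unit:
- A (181/27 per unit): all 27 → value 181, running total 181.00
- B (113/17 per unit): 15 of 17 → value 15×113/17 = 99.7059, running total 280.71
Total 280.71.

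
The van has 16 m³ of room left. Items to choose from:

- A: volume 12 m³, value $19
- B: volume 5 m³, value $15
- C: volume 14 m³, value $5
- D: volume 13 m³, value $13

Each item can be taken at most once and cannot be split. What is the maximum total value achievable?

$19

Check high-value combinations within 16 m³:
- A: volume 12, value 19
- B: volume 5, value 15
- D: volume 13, value 13
- C: volume 14, value 5
Best: $19.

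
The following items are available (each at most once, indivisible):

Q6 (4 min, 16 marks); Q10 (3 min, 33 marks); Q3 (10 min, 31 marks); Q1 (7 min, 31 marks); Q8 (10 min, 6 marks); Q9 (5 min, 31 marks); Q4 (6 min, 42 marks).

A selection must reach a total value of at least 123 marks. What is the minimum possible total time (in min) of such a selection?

21

Subsets with value ≥ 123, sorted by total time:
- Q10+Q1+Q9+Q4: time 21, value 137
- Q10+Q3+Q9+Q4: time 24, value 137
- Q6+Q10+Q1+Q9+Q4: time 25, value 153
- Q10+Q3+Q1+Q9: time 25, value 126
Minimum time: 21 min.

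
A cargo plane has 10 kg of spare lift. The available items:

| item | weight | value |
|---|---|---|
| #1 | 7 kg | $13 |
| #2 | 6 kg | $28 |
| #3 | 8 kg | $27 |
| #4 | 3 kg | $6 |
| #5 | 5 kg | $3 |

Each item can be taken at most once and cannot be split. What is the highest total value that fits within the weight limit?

$34

Check high-value combinations within 10 kg:
- #2+#4: weight 6+3=9, value 28+6=34
- #2: weight 6, value 28
- #3: weight 8, value 27
Best: $34.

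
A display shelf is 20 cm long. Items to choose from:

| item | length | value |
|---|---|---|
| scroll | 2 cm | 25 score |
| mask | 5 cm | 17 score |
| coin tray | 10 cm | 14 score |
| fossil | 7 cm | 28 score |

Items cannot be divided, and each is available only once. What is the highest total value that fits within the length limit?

70 score

Check high-value combinations within 20 cm:
- scroll+mask+fossil: length 2+5+7=14, value 25+17+28=70
- scroll+coin tray+fossil: length 2+10+7=19, value 25+14+28=67
- scroll+mask+coin tray: length 2+5+10=17, value 25+17+14=56
- scroll+fossil: length 2+7=9, value 25+28=53
- mask+fossil: length 5+7=12, value 17+28=45
Best: 70 score.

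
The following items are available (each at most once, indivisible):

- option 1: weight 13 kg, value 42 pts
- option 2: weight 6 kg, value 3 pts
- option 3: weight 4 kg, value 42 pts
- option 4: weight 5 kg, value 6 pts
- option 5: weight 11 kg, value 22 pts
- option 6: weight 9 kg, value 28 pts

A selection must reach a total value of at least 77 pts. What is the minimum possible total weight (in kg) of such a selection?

Subsets with value ≥ 77, sorted by total weight:
- option 1+option 3: weight 17, value 84
- option 1+option 3+option 4: weight 22, value 90
- option 1+option 2+option 3: weight 23, value 87
- option 3+option 5+option 6: weight 24, value 92
Minimum weight: 17 kg.

17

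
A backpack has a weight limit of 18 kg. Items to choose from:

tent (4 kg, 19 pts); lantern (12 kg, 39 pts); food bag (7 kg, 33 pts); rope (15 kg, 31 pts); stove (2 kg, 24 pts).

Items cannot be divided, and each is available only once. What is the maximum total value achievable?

This is a 0/1 knapsack; check combinations near the capacity.
- tent+lantern+stove: weight 4+12+2=18, value 19+39+24=82
- tent+food bag+stove: weight 4+7+2=13, value 19+33+24=76
- lantern+stove: weight 12+2=14, value 39+24=63
- tent+lantern: weight 4+12=16, value 19+39=58
- food bag+stove: weight 7+2=9, value 33+24=57
Best: 82 pts.

82 pts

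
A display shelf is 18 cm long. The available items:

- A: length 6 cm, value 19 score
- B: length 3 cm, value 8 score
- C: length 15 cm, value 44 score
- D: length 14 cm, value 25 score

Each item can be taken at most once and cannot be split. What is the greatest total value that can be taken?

This is a 0/1 knapsack; check combinations near the capacity.
- B+C: length 3+15=18, value 8+44=52
- C: length 15, value 44
- B+D: length 3+14=17, value 8+25=33
Best: 52 score.

52 score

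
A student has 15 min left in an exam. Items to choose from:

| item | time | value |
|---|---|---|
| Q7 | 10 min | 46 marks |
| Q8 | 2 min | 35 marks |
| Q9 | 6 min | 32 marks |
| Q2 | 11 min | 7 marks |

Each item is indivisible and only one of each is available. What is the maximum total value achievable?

Check high-value combinations within 15 min:
- Q7+Q8: time 10+2=12, value 46+35=81
- Q8+Q9: time 2+6=8, value 35+32=67
- Q7: time 10, value 46
Best: 81 marks.

81 marks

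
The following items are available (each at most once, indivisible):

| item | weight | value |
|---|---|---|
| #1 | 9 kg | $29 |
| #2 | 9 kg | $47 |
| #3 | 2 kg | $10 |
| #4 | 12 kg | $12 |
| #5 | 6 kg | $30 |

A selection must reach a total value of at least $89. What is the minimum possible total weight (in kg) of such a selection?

Subsets with value ≥ 89, sorted by total weight:
- #1+#2+#5: weight 24, value 106
- #1+#2+#3+#5: weight 26, value 116
Minimum weight: 24 kg.

24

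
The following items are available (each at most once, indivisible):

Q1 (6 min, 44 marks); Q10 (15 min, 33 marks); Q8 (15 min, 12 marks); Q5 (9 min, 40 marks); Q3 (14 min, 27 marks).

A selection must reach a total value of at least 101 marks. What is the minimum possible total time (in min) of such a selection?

29

Subsets with value ≥ 101, sorted by total time:
- Q1+Q5+Q3: time 29, value 111
- Q1+Q10+Q5: time 30, value 117
Minimum time: 29 min.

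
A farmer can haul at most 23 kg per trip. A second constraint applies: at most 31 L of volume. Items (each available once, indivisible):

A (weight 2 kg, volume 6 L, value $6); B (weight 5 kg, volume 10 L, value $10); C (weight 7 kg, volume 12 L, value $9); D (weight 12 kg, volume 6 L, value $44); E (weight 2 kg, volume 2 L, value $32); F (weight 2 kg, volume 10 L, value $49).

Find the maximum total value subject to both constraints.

Feasible sets respecting both limits:
- B+D+E+F: weight 21, volume 28, value 135
- C+D+E+F: weight 23, volume 30, value 134
- A+D+E+F: weight 18, volume 24, value 131
Best: $135.

$135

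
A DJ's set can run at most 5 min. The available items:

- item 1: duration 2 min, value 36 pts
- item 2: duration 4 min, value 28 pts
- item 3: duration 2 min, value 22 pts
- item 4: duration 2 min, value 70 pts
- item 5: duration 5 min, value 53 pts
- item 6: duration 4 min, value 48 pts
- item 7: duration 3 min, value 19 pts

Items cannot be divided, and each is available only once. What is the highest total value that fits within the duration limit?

106 pts

Check high-value combinations within 5 min:
- item 1+item 4: duration 2+2=4, value 36+70=106
- item 3+item 4: duration 2+2=4, value 22+70=92
- item 4+item 7: duration 2+3=5, value 70+19=89
- item 4: duration 2, value 70
Best: 106 pts.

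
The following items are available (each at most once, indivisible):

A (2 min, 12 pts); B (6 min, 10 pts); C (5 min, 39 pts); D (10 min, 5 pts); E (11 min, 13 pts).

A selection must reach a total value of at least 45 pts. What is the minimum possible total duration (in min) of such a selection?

7

Subsets with value ≥ 45, sorted by total duration:
- A+C: duration 7, value 51
- B+C: duration 11, value 49
- A+B+C: duration 13, value 61
Minimum duration: 7 min.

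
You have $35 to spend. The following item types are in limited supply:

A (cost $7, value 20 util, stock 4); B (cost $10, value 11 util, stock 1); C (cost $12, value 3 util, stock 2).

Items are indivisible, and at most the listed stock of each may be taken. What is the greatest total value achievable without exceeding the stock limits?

80 util

Best selections within cost 35 and stock limits:
- 4×A: cost 28, value 80
- 3×A + 1×B: cost 31, value 71
- 3×A + 1×C: cost 33, value 63
- 3×A: cost 21, value 60
Best: 80 util.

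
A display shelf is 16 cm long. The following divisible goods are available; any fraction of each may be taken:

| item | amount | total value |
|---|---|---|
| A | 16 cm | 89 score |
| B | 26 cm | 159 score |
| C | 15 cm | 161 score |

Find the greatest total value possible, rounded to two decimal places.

167.12

Take in order of value per unit:
- C (161/15 per unit): all 15 → value 161, running total 161.00
- B (159/26 per unit): 1 of 26 → value 1×159/26 = 6.1154, running total 167.12
Total 167.12.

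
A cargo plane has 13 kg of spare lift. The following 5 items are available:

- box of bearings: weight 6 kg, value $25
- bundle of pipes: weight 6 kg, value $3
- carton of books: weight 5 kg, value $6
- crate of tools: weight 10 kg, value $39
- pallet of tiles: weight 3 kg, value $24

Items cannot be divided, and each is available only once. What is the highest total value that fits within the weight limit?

Check high-value combinations within 13 kg:
- crate of tools+pallet of tiles: weight 10+3=13, value 39+24=63
- box of bearings+pallet of tiles: weight 6+3=9, value 25+24=49
- crate of tools: weight 10, value 39
- box of bearings+carton of books: weight 6+5=11, value 25+6=31
- carton of books+pallet of tiles: weight 5+3=8, value 6+24=30
Best: $63.

$63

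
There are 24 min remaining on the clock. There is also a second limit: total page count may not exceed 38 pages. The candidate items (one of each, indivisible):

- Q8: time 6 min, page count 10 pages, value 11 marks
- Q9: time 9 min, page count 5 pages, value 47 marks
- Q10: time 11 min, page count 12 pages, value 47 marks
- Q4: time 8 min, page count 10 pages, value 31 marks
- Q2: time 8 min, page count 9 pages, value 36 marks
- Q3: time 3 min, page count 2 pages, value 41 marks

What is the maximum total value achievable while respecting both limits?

135 marks

Feasible sets respecting both limits:
- Q9+Q10+Q3: time 23, page count 19, value 135
- Q9+Q2+Q3: time 20, page count 16, value 124
- Q10+Q2+Q3: time 22, page count 23, value 124
- Q9+Q4+Q3: time 20, page count 17, value 119
Best: 135 marks.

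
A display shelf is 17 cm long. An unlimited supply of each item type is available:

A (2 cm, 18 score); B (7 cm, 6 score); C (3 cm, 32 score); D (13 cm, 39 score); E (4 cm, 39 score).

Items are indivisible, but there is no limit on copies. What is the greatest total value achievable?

178 score

Best value-per-unit is C at 32/3; filling with it alone gives 5×32 = 160.
Optimal mix: 1×A + 5×C → length 17, value 178.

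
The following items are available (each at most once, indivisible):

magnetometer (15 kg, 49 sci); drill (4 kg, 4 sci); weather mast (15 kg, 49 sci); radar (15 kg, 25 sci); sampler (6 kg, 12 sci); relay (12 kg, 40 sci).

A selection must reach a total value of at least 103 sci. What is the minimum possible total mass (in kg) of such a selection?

Subsets with value ≥ 103, sorted by total mass:
- magnetometer+weather mast+sampler: mass 36, value 110
- magnetometer+drill+sampler+relay: mass 37, value 105
Minimum mass: 36 kg.

36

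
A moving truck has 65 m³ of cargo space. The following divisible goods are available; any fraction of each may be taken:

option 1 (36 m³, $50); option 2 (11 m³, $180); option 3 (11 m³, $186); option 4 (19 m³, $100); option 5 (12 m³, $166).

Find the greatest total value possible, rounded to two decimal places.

Take in order of value per unit:
- option 3 (186/11 per unit): all 11 → value 186, running total 186.00
- option 2 (180/11 per unit): all 11 → value 180, running total 366.00
- option 5 (166/12 per unit): all 12 → value 166, running total 532.00
- option 4 (100/19 per unit): all 19 → value 100, running total 632.00
- option 1 (50/36 per unit): 12 of 36 → value 12×50/36 = 16.6667, running total 648.67
Total 648.67.

648.67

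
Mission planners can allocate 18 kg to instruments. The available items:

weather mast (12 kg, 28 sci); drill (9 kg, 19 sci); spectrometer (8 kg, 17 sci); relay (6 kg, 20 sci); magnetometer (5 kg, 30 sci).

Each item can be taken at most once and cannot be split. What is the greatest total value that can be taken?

Check high-value combinations within 18 kg:
- weather mast+magnetometer: mass 12+5=17, value 28+30=58
- relay+magnetometer: mass 6+5=11, value 20+30=50
- drill+magnetometer: mass 9+5=14, value 19+30=49
Best: 58 sci.

58 sci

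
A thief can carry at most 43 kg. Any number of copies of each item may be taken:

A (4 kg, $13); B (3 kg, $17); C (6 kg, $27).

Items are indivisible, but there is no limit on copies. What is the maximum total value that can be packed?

$238

Best value-per-unit is B at 17/3, and filling with it alone uses weight 14×3=42. No mix of the others beats 14×17 = 238.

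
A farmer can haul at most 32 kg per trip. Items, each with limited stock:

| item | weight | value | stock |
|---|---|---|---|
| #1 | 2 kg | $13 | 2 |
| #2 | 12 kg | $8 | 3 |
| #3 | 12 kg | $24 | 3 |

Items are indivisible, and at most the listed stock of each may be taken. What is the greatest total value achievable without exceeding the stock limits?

Best selections within weight 32 and stock limits:
- 2×#1 + 2×#3: weight 28, value 74
- 1×#1 + 2×#3: weight 26, value 61
- 2×#1 + 1×#2 + 1×#3: weight 28, value 58
Best: $74.

$74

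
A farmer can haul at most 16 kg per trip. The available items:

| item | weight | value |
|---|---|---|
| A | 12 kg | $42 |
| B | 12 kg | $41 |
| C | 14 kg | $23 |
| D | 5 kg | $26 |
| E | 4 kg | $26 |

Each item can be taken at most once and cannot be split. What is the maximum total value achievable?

Check high-value combinations within 16 kg:
- A+E: weight 12+4=16, value 42+26=68
- B+E: weight 12+4=16, value 41+26=67
- D+E: weight 5+4=9, value 26+26=52
- A: weight 12, value 42
Best: $68.

$68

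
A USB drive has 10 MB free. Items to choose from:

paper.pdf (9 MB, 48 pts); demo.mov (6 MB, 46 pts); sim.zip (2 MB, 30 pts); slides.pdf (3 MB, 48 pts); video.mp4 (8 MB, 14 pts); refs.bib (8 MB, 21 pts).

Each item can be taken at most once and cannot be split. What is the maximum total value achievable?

Check high-value combinations within 10 MB:
- demo.mov+slides.pdf: size 6+3=9, value 46+48=94
- sim.zip+slides.pdf: size 2+3=5, value 30+48=78
- demo.mov+sim.zip: size 6+2=8, value 46+30=76
- sim.zip+refs.bib: size 2+8=10, value 30+21=51
Best: 94 pts.

94 pts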